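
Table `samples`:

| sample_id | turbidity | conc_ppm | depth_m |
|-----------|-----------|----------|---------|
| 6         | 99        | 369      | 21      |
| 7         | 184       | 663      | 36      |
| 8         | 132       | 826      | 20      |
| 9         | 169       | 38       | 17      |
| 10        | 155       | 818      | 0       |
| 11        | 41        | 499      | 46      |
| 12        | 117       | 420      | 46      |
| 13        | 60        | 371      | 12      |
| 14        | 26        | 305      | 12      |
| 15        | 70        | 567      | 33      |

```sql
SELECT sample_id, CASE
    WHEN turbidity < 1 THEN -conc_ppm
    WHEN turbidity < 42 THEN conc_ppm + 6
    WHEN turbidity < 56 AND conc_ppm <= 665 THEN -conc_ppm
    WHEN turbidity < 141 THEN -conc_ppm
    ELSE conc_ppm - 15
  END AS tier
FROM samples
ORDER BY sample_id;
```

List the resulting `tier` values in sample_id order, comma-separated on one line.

-369, 648, -826, 23, 803, 505, -420, -371, 311, -567

sample_id=6: turbidity < 141 → -369
sample_id=7: ELSE → 648
sample_id=8: turbidity < 141 → -826
sample_id=9: ELSE → 23
sample_id=10: ELSE → 803
sample_id=11: turbidity < 42 → 505
sample_id=12: turbidity < 141 → -420
sample_id=13: turbidity < 141 → -371
sample_id=14: turbidity < 42 → 311
sample_id=15: turbidity < 141 → -567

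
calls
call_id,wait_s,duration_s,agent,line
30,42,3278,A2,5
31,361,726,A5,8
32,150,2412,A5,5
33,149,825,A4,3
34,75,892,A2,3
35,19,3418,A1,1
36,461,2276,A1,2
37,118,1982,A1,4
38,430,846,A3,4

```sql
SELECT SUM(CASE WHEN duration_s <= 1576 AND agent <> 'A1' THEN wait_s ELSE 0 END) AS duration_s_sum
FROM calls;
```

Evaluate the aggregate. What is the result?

call_id=30: ✗
call_id=31: ✓ → 361
call_id=32: ✗
call_id=33: ✓ → 149
call_id=34: ✓ → 75
call_id=35: ✗
call_id=36: ✗
call_id=37: ✗
call_id=38: ✓ → 430
duration_s_sum = 361 + 149 + 75 + 430 = 1015

1015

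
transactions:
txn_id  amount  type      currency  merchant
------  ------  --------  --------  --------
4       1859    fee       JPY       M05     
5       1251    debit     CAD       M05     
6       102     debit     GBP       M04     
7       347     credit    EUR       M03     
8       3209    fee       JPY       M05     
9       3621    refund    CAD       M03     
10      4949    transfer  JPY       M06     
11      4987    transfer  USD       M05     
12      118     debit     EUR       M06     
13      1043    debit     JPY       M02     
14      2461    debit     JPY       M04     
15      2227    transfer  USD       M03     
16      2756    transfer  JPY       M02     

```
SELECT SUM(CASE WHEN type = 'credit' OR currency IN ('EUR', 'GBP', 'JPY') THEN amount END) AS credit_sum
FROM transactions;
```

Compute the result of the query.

16844

txn_id=4: ✓ → 1859
txn_id=5: ✗
txn_id=6: ✓ → 102
txn_id=7: ✓ → 347
txn_id=8: ✓ → 3209
txn_id=9: ✗
txn_id=10: ✓ → 4949
txn_id=11: ✗
txn_id=12: ✓ → 118
txn_id=13: ✓ → 1043
txn_id=14: ✓ → 2461
txn_id=15: ✗
txn_id=16: ✓ → 2756
credit_sum = 1859 + 102 + 347 + 3209 + 4949 + 118 + 1043 + 2461 + 2756 = 16844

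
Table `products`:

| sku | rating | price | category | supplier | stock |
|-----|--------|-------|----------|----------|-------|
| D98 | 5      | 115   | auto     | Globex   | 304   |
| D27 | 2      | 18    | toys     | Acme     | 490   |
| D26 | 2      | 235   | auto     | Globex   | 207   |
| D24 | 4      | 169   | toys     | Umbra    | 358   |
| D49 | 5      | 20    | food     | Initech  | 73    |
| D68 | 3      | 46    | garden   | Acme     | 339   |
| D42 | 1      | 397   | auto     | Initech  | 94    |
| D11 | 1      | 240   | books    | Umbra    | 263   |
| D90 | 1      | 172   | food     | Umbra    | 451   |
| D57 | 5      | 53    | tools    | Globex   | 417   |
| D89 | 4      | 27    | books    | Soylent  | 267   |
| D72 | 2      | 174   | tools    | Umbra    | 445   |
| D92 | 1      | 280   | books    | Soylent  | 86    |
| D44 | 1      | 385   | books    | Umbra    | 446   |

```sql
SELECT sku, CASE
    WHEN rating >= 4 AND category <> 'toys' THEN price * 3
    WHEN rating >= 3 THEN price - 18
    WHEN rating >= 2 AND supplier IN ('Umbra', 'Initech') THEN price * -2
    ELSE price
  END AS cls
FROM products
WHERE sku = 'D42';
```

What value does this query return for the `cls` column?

sku = D42: rating=1, price=397, category=auto, supplier=Initech, stock=94.
rating >= 4 AND category <> 'toys' → false
rating >= 3 → false
rating >= 2 AND supplier IN ('Umbra', 'Initech') → false
No prior WHEN matched → ELSE → 397

397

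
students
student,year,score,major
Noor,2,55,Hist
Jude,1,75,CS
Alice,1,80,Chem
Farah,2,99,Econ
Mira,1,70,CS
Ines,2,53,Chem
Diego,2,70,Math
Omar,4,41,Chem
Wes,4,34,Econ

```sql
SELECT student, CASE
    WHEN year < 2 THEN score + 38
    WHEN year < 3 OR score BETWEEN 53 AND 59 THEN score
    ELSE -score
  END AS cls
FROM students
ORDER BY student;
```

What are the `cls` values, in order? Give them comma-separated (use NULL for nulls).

student=Alice: year < 2 → 118
student=Diego: year < 3 OR score BETWEEN 53 AND 59 → 70
student=Farah: year < 3 OR score BETWEEN 53 AND 59 → 99
student=Ines: year < 3 OR score BETWEEN 53 AND 59 → 53
student=Jude: year < 2 → 113
student=Mira: year < 2 → 108
student=Noor: year < 3 OR score BETWEEN 53 AND 59 → 55
student=Omar: ELSE → -41
student=Wes: ELSE → -34

118, 70, 99, 53, 113, 108, 55, -41, -34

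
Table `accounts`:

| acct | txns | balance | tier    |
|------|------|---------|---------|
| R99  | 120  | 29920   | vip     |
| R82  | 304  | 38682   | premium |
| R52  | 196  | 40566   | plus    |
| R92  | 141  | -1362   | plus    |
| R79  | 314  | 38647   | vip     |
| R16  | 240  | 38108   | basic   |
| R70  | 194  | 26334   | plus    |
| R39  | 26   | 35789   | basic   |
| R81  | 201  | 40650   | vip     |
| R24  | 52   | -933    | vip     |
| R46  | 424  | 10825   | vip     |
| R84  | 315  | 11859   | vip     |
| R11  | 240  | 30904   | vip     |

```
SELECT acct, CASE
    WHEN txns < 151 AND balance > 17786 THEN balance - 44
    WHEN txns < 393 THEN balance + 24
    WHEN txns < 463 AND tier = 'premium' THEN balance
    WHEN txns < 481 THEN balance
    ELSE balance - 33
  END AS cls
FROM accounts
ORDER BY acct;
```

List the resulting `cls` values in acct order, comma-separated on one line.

30928, 38132, -909, 35745, 10825, 40590, 26358, 38671, 40674, 38706, 11883, -1338, 29876

acct=R11: txns < 393 → 30928
acct=R16: txns < 393 → 38132
acct=R24: txns < 393 → -909
acct=R39: txns < 151 AND balance > 17786 → 35745
acct=R46: txns < 481 → 10825
acct=R52: txns < 393 → 40590
acct=R70: txns < 393 → 26358
acct=R79: txns < 393 → 38671
acct=R81: txns < 393 → 40674
acct=R82: txns < 393 → 38706
acct=R84: txns < 393 → 11883
acct=R92: txns < 393 → -1338
acct=R99: txns < 151 AND balance > 17786 → 29876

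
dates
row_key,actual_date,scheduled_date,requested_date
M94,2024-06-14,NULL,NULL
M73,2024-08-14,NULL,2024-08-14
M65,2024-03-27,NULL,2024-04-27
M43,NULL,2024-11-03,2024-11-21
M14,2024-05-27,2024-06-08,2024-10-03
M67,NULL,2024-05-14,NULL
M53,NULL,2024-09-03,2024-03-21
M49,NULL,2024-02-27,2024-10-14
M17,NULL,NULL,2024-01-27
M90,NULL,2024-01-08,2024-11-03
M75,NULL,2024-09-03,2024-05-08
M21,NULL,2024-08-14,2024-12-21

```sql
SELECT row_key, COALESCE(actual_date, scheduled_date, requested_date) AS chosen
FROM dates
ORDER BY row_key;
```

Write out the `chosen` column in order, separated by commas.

2024-05-27, 2024-01-27, 2024-08-14, 2024-11-03, 2024-02-27, 2024-09-03, 2024-03-27, 2024-05-14, 2024-08-14, 2024-09-03, 2024-01-08, 2024-06-14

row_key=M14: actual_date=2024-05-27 → 2024-05-27
row_key=M17: actual_date=NULL, scheduled_date=NULL, requested_date=2024-01-27 → 2024-01-27
row_key=M21: actual_date=NULL, scheduled_date=2024-08-14 → 2024-08-14
row_key=M43: actual_date=NULL, scheduled_date=2024-11-03 → 2024-11-03
row_key=M49: actual_date=NULL, scheduled_date=2024-02-27 → 2024-02-27
row_key=M53: actual_date=NULL, scheduled_date=2024-09-03 → 2024-09-03
row_key=M65: actual_date=2024-03-27 → 2024-03-27
row_key=M67: actual_date=NULL, scheduled_date=2024-05-14 → 2024-05-14
row_key=M73: actual_date=2024-08-14 → 2024-08-14
row_key=M75: actual_date=NULL, scheduled_date=2024-09-03 → 2024-09-03
row_key=M90: actual_date=NULL, scheduled_date=2024-01-08 → 2024-01-08
row_key=M94: actual_date=2024-06-14 → 2024-06-14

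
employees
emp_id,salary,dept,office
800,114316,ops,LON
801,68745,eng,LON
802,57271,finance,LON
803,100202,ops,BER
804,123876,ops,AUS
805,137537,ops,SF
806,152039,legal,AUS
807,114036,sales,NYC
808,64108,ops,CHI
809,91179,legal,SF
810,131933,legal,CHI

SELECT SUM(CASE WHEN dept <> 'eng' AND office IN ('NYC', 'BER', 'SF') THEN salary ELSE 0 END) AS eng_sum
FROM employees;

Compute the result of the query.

emp_id=800: ✗
emp_id=801: ✗
emp_id=802: ✗
emp_id=803: ✓ → 100202
emp_id=804: ✗
emp_id=805: ✓ → 137537
emp_id=806: ✗
emp_id=807: ✓ → 114036
emp_id=808: ✗
emp_id=809: ✓ → 91179
emp_id=810: ✗
eng_sum = 100202 + 137537 + 114036 + 91179 = 442954

442954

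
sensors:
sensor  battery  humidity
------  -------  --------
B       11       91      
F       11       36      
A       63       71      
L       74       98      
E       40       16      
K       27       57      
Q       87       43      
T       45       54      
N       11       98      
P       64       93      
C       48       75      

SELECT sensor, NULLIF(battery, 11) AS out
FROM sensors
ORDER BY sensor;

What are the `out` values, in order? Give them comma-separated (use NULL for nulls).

sensor=A: battery=63 vs 11: differ → 63
sensor=B: battery=11 vs 11: equal → NULL
sensor=C: battery=48 vs 11: differ → 48
sensor=E: battery=40 vs 11: differ → 40
sensor=F: battery=11 vs 11: equal → NULL
sensor=K: battery=27 vs 11: differ → 27
sensor=L: battery=74 vs 11: differ → 74
sensor=N: battery=11 vs 11: equal → NULL
sensor=P: battery=64 vs 11: differ → 64
sensor=Q: battery=87 vs 11: differ → 87
sensor=T: battery=45 vs 11: differ → 45

63, NULL, 48, 40, NULL, 27, 74, NULL, 64, 87, 45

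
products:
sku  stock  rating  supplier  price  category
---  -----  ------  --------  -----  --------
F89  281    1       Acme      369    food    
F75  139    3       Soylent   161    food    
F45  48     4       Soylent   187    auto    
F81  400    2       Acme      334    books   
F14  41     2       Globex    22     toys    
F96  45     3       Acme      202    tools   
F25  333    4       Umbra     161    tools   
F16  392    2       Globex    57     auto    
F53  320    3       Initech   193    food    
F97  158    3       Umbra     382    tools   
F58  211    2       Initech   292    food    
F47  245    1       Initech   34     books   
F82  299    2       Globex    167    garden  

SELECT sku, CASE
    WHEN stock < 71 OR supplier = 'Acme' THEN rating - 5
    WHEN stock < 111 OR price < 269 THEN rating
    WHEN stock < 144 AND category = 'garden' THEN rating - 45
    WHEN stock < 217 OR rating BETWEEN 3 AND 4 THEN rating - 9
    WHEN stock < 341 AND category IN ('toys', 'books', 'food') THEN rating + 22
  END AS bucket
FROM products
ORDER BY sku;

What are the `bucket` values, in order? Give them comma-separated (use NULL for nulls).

sku=F14: stock < 71 OR supplier = 'Acme' → -3
sku=F16: stock < 111 OR price < 269 → 2
sku=F25: stock < 111 OR price < 269 → 4
sku=F45: stock < 71 OR supplier = 'Acme' → -1
sku=F47: stock < 111 OR price < 269 → 1
sku=F53: stock < 111 OR price < 269 → 3
sku=F58: stock < 217 OR rating BETWEEN 3 AND 4 → -7
sku=F75: stock < 111 OR price < 269 → 3
sku=F81: stock < 71 OR supplier = 'Acme' → -3
sku=F82: stock < 111 OR price < 269 → 2
sku=F89: stock < 71 OR supplier = 'Acme' → -4
sku=F96: stock < 71 OR supplier = 'Acme' → -2
sku=F97: stock < 217 OR rating BETWEEN 3 AND 4 → -6

-3, 2, 4, -1, 1, 3, -7, 3, -3, 2, -4, -2, -6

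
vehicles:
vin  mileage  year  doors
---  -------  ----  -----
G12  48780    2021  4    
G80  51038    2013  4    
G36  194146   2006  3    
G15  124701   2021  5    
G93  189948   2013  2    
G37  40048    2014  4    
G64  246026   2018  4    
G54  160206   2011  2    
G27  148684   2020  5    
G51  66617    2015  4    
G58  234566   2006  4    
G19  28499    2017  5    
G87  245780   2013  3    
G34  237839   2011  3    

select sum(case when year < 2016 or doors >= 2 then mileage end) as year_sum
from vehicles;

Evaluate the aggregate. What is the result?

2016878

vin=G12: ✓ → 48780
vin=G80: ✓ → 51038
vin=G36: ✓ → 194146
vin=G15: ✓ → 124701
vin=G93: ✓ → 189948
vin=G37: ✓ → 40048
vin=G64: ✓ → 246026
vin=G54: ✓ → 160206
vin=G27: ✓ → 148684
vin=G51: ✓ → 66617
vin=G58: ✓ → 234566
vin=G19: ✓ → 28499
vin=G87: ✓ → 245780
vin=G34: ✓ → 237839
year_sum = 48780 + 51038 + 194146 + 124701 + 189948 + 40048 + 246026 + 160206 + 148684 + 66617 + 234566 + 28499 + 245780 + 237839 = 2016878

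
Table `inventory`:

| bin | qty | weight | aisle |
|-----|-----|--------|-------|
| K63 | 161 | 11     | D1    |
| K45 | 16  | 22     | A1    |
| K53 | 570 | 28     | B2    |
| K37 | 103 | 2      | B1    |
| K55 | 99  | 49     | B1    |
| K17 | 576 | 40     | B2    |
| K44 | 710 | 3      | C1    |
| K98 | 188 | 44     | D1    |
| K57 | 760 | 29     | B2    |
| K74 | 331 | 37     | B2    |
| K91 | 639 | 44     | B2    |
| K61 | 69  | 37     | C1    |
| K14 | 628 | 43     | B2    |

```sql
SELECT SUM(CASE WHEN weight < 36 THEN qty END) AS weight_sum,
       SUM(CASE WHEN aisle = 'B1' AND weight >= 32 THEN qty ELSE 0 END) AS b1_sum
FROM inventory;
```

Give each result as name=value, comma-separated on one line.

[weight_sum: weight < 36]
bin=K63: ✓ → 161
bin=K45: ✓ → 16
bin=K53: ✓ → 570
bin=K37: ✓ → 103
bin=K55: ✗
bin=K17: ✗
bin=K44: ✓ → 710
bin=K98: ✗
bin=K57: ✓ → 760
bin=K74: ✗
bin=K91: ✗
bin=K61: ✗
bin=K14: ✗
weight_sum = 161 + 16 + 570 + 103 + 710 + 760 = 2320
—
[b1_sum: aisle = 'B1' AND weight >= 32]
bin=K63: ✗
bin=K45: ✗
bin=K53: ✗
bin=K37: ✗
bin=K55: ✓ → 99
bin=K17: ✗
bin=K44: ✗
bin=K98: ✗
bin=K57: ✗
bin=K74: ✗
bin=K91: ✗
bin=K61: ✗
bin=K14: ✗
b1_sum = 99

weight_sum=2320, b1_sum=99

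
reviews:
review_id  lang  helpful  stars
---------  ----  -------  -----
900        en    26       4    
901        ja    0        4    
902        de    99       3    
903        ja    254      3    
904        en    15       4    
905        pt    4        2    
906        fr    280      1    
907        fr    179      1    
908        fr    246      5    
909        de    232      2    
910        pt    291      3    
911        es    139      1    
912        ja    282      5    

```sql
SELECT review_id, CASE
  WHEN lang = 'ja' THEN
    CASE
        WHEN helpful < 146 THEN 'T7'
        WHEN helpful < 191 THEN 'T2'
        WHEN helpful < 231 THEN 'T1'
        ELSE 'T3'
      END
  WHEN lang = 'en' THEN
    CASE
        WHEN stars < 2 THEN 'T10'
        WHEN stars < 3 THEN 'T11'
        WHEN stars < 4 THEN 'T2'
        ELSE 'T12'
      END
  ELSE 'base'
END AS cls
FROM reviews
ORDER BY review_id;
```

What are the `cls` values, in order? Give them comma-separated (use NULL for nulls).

review_id=900: lang='en' → inner[ELSE] → T12
review_id=901: lang='ja' → inner[helpful < 146] → T7
review_id=902: lang='de' → outer ELSE → base
review_id=903: lang='ja' → inner[ELSE] → T3
review_id=904: lang='en' → inner[ELSE] → T12
review_id=905: lang='pt' → outer ELSE → base
review_id=906: lang='fr' → outer ELSE → base
review_id=907: lang='fr' → outer ELSE → base
review_id=908: lang='fr' → outer ELSE → base
review_id=909: lang='de' → outer ELSE → base
review_id=910: lang='pt' → outer ELSE → base
review_id=911: lang='es' → outer ELSE → base
review_id=912: lang='ja' → inner[ELSE] → T3

T12, T7, base, T3, T12, base, base, base, base, base, base, base, T3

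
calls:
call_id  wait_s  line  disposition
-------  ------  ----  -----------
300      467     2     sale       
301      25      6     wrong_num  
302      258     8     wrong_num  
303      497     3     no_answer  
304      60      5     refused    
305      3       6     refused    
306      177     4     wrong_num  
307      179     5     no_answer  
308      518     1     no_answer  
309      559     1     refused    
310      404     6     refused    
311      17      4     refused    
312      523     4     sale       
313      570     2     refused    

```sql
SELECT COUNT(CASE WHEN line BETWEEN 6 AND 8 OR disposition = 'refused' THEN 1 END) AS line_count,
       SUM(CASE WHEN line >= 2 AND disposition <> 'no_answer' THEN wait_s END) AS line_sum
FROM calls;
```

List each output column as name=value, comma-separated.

[line_count: line BETWEEN 6 AND 8 OR disposition = 'refused']
call_id=300: ✗
call_id=301: ✓ → 1
call_id=302: ✓ → 1
call_id=303: ✗
call_id=304: ✓ → 1
call_id=305: ✓ → 1
call_id=306: ✗
call_id=307: ✗
call_id=308: ✗
call_id=309: ✓ → 1
call_id=310: ✓ → 1
call_id=311: ✓ → 1
call_id=312: ✗
call_id=313: ✓ → 1
line_count = COUNT(1, 1, 1, 1, 1, 1, 1, 1) = 8
—
[line_sum: line >= 2 AND disposition <> 'no_answer']
call_id=300: ✓ → 467
call_id=301: ✓ → 25
call_id=302: ✓ → 258
call_id=303: ✗
call_id=304: ✓ → 60
call_id=305: ✓ → 3
call_id=306: ✓ → 177
call_id=307: ✗
call_id=308: ✗
call_id=309: ✗
call_id=310: ✓ → 404
call_id=311: ✓ → 17
call_id=312: ✓ → 523
call_id=313: ✓ → 570
line_sum = 467 + 25 + 258 + 60 + 3 + 177 + 404 + 17 + 523 + 570 = 2504

line_count=8, line_sum=2504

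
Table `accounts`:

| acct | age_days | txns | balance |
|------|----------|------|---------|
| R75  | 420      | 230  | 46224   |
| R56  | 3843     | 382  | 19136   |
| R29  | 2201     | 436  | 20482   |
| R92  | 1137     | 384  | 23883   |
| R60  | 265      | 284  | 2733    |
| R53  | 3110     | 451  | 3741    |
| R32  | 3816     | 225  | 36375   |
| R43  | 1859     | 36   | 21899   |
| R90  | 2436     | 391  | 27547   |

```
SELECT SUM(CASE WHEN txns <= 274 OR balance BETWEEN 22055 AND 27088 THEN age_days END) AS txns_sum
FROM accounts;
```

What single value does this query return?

7232

acct=R75: ✓ → 420
acct=R56: ✗
acct=R29: ✗
acct=R92: ✓ → 1137
acct=R60: ✗
acct=R53: ✗
acct=R32: ✓ → 3816
acct=R43: ✓ → 1859
acct=R90: ✗
txns_sum = 420 + 1137 + 3816 + 1859 = 7232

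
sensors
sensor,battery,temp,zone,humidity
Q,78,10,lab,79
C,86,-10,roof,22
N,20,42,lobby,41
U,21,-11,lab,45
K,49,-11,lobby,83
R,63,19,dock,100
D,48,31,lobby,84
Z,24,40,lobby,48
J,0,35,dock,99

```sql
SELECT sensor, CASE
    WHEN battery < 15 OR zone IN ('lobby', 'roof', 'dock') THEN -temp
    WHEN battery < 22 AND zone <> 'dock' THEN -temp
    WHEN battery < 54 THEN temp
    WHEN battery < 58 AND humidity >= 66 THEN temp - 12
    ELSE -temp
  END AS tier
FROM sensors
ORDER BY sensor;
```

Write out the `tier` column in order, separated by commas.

sensor=C: battery < 15 OR zone IN ('lobby', 'roof', 'dock') → 10
sensor=D: battery < 15 OR zone IN ('lobby', 'roof', 'dock') → -31
sensor=J: battery < 15 OR zone IN ('lobby', 'roof', 'dock') → -35
sensor=K: battery < 15 OR zone IN ('lobby', 'roof', 'dock') → 11
sensor=N: battery < 15 OR zone IN ('lobby', 'roof', 'dock') → -42
sensor=Q: ELSE → -10
sensor=R: battery < 15 OR zone IN ('lobby', 'roof', 'dock') → -19
sensor=U: battery < 22 AND zone <> 'dock' → 11
sensor=Z: battery < 15 OR zone IN ('lobby', 'roof', 'dock') → -40

10, -31, -35, 11, -42, -10, -19, 11, -40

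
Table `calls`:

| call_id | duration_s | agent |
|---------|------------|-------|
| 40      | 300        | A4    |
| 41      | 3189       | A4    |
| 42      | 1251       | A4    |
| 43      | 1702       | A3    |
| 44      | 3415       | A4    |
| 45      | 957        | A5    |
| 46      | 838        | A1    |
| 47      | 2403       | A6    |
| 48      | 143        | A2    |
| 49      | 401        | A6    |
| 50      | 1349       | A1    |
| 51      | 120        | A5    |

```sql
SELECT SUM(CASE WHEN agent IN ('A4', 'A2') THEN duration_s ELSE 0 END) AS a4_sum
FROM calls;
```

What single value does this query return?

8298

call_id=40: ✓ → 300
call_id=41: ✓ → 3189
call_id=42: ✓ → 1251
call_id=43: ✗
call_id=44: ✓ → 3415
call_id=45: ✗
call_id=46: ✗
call_id=47: ✗
call_id=48: ✓ → 143
call_id=49: ✗
call_id=50: ✗
call_id=51: ✗
a4_sum = 300 + 3189 + 1251 + 3415 + 143 = 8298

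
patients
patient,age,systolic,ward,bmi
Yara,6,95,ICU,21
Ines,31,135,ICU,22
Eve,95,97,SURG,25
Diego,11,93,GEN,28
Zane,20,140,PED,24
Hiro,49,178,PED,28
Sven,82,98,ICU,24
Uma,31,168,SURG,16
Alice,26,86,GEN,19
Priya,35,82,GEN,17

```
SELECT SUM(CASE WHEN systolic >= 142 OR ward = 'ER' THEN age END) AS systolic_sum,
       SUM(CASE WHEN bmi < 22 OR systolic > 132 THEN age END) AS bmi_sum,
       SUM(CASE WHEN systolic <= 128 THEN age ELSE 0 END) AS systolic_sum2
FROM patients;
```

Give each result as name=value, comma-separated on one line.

[systolic_sum: systolic >= 142 OR ward = 'ER']
patient=Yara: ✗
patient=Ines: ✗
patient=Eve: ✗
patient=Diego: ✗
patient=Zane: ✗
patient=Hiro: ✓ → 49
patient=Sven: ✗
patient=Uma: ✓ → 31
patient=Alice: ✗
patient=Priya: ✗
systolic_sum = 49 + 31 = 80
—
[bmi_sum: bmi < 22 OR systolic > 132]
patient=Yara: ✓ → 6
patient=Ines: ✓ → 31
patient=Eve: ✗
patient=Diego: ✗
patient=Zane: ✓ → 20
patient=Hiro: ✓ → 49
patient=Sven: ✗
patient=Uma: ✓ → 31
patient=Alice: ✓ → 26
patient=Priya: ✓ → 35
bmi_sum = 6 + 31 + 20 + 49 + 31 + 26 + 35 = 198
—
[systolic_sum2: systolic <= 128]
patient=Yara: ✓ → 6
patient=Ines: ✗
patient=Eve: ✓ → 95
patient=Diego: ✓ → 11
patient=Zane: ✗
patient=Hiro: ✗
patient=Sven: ✓ → 82
patient=Uma: ✗
patient=Alice: ✓ → 26
patient=Priya: ✓ → 35
systolic_sum2 = 6 + 95 + 11 + 82 + 26 + 35 = 255

systolic_sum=80, bmi_sum=198, systolic_sum2=255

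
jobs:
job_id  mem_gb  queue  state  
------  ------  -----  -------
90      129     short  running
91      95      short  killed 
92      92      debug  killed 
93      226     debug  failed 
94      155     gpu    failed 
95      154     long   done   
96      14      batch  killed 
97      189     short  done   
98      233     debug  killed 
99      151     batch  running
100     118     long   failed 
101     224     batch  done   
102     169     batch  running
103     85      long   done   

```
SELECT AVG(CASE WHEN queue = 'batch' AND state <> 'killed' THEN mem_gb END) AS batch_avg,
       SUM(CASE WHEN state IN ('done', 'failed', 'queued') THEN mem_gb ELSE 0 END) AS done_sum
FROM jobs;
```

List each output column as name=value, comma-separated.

[batch_avg: queue = 'batch' AND state <> 'killed']
job_id=90: ✗
job_id=91: ✗
job_id=92: ✗
job_id=93: ✗
job_id=94: ✗
job_id=95: ✗
job_id=96: ✗
job_id=97: ✗
job_id=98: ✗
job_id=99: ✓ → 151
job_id=100: ✗
job_id=101: ✓ → 224
job_id=102: ✓ → 169
job_id=103: ✗
batch_avg = (151 + 224 + 169) / 3 = 181.3333333333
—
[done_sum: state IN ('done', 'failed', 'queued')]
job_id=90: ✗
job_id=91: ✗
job_id=92: ✗
job_id=93: ✓ → 226
job_id=94: ✓ → 155
job_id=95: ✓ → 154
job_id=96: ✗
job_id=97: ✓ → 189
job_id=98: ✗
job_id=99: ✗
job_id=100: ✓ → 118
job_id=101: ✓ → 224
job_id=102: ✗
job_id=103: ✓ → 85
done_sum = 226 + 155 + 154 + 189 + 118 + 224 + 85 = 1151

batch_avg=181.3333333333, done_sum=1151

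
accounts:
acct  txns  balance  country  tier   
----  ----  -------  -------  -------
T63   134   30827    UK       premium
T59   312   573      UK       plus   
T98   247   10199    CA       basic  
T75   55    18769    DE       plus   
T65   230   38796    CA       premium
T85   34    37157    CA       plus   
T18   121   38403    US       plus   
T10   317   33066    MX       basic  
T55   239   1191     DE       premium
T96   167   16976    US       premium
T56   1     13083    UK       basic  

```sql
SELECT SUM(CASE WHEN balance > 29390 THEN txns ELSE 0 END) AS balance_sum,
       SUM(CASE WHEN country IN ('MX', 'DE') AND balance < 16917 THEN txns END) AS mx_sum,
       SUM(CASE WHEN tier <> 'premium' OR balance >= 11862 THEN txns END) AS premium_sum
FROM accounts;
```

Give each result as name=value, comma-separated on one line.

[balance_sum: balance > 29390]
acct=T63: ✓ → 134
acct=T59: ✗
acct=T98: ✗
acct=T75: ✗
acct=T65: ✓ → 230
acct=T85: ✓ → 34
acct=T18: ✓ → 121
acct=T10: ✓ → 317
acct=T55: ✗
acct=T96: ✗
acct=T56: ✗
balance_sum = 134 + 230 + 34 + 121 + 317 = 836
—
[mx_sum: country IN ('MX', 'DE') AND balance < 16917]
acct=T63: ✗
acct=T59: ✗
acct=T98: ✗
acct=T75: ✗
acct=T65: ✗
acct=T85: ✗
acct=T18: ✗
acct=T10: ✗
acct=T55: ✓ → 239
acct=T96: ✗
acct=T56: ✗
mx_sum = 239
—
[premium_sum: tier <> 'premium' OR balance >= 11862]
acct=T63: ✓ → 134
acct=T59: ✓ → 312
acct=T98: ✓ → 247
acct=T75: ✓ → 55
acct=T65: ✓ → 230
acct=T85: ✓ → 34
acct=T18: ✓ → 121
acct=T10: ✓ → 317
acct=T55: ✗
acct=T96: ✓ → 167
acct=T56: ✓ → 1
premium_sum = 134 + 312 + 247 + 55 + 230 + 34 + 121 + 317 + 167 + 1 = 1618

balance_sum=836, mx_sum=239, premium_sum=1618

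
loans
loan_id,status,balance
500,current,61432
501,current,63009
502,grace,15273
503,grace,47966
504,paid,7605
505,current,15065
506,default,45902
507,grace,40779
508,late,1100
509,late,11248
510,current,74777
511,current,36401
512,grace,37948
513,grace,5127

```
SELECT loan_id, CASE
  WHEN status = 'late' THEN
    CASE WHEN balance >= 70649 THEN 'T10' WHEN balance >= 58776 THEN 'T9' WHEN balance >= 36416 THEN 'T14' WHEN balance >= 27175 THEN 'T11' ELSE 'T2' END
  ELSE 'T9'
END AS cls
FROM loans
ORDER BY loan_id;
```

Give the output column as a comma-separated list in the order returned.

loan_id=500: status='current' → outer ELSE → T9
loan_id=501: status='current' → outer ELSE → T9
loan_id=502: status='grace' → outer ELSE → T9
loan_id=503: status='grace' → outer ELSE → T9
loan_id=504: status='paid' → outer ELSE → T9
loan_id=505: status='current' → outer ELSE → T9
loan_id=506: status='default' → outer ELSE → T9
loan_id=507: status='grace' → outer ELSE → T9
loan_id=508: status='late' → inner[ELSE] → T2
loan_id=509: status='late' → inner[ELSE] → T2
loan_id=510: status='current' → outer ELSE → T9
loan_id=511: status='current' → outer ELSE → T9
loan_id=512: status='grace' → outer ELSE → T9
loan_id=513: status='grace' → outer ELSE → T9

T9, T9, T9, T9, T9, T9, T9, T9, T2, T2, T9, T9, T9, T9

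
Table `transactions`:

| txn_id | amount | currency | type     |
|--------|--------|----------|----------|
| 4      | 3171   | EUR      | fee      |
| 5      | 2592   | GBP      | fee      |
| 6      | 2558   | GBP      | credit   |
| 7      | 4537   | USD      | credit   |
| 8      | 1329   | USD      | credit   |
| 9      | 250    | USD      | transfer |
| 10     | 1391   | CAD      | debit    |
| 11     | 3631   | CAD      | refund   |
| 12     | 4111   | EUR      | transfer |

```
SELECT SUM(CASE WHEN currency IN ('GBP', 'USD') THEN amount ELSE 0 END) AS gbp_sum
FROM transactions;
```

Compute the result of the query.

11266

txn_id=4: ✗
txn_id=5: ✓ → 2592
txn_id=6: ✓ → 2558
txn_id=7: ✓ → 4537
txn_id=8: ✓ → 1329
txn_id=9: ✓ → 250
txn_id=10: ✗
txn_id=11: ✗
txn_id=12: ✗
gbp_sum = 2592 + 2558 + 4537 + 1329 + 250 = 11266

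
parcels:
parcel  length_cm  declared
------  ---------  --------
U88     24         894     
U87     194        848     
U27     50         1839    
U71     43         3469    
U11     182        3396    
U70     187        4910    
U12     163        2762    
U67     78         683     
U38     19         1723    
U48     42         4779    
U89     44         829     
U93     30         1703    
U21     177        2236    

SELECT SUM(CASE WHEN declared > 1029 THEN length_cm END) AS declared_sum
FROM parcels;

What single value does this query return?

parcel=U88: ✗
parcel=U87: ✗
parcel=U27: ✓ → 50
parcel=U71: ✓ → 43
parcel=U11: ✓ → 182
parcel=U70: ✓ → 187
parcel=U12: ✓ → 163
parcel=U67: ✗
parcel=U38: ✓ → 19
parcel=U48: ✓ → 42
parcel=U89: ✗
parcel=U93: ✓ → 30
parcel=U21: ✓ → 177
declared_sum = 50 + 43 + 182 + 187 + 163 + 19 + 42 + 30 + 177 = 893

893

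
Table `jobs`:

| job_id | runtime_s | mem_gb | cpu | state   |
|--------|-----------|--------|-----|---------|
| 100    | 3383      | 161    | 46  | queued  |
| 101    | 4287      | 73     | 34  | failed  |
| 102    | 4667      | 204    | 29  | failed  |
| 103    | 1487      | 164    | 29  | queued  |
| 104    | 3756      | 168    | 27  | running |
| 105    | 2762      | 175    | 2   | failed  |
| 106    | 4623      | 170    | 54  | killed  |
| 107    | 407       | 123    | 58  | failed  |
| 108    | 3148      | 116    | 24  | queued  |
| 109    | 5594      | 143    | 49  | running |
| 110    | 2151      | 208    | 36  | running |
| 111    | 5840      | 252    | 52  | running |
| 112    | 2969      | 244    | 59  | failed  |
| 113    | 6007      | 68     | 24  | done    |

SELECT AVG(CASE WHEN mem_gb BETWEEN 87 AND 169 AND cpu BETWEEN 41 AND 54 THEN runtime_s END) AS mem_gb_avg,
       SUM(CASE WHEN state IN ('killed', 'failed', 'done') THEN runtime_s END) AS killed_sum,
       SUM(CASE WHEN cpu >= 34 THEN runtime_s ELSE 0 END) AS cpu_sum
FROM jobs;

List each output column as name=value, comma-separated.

[mem_gb_avg: mem_gb BETWEEN 87 AND 169 AND cpu BETWEEN 41 AND 54]
job_id=100: ✓ → 3383
job_id=101: ✗
job_id=102: ✗
job_id=103: ✗
job_id=104: ✗
job_id=105: ✗
job_id=106: ✗
job_id=107: ✗
job_id=108: ✗
job_id=109: ✓ → 5594
job_id=110: ✗
job_id=111: ✗
job_id=112: ✗
job_id=113: ✗
mem_gb_avg = (3383 + 5594) / 2 = 4488.5
—
[killed_sum: state IN ('killed', 'failed', 'done')]
job_id=100: ✗
job_id=101: ✓ → 4287
job_id=102: ✓ → 4667
job_id=103: ✗
job_id=104: ✗
job_id=105: ✓ → 2762
job_id=106: ✓ → 4623
job_id=107: ✓ → 407
job_id=108: ✗
job_id=109: ✗
job_id=110: ✗
job_id=111: ✗
job_id=112: ✓ → 2969
job_id=113: ✓ → 6007
killed_sum = 4287 + 4667 + 2762 + 4623 + 407 + 2969 + 6007 = 25722
—
[cpu_sum: cpu >= 34]
job_id=100: ✓ → 3383
job_id=101: ✓ → 4287
job_id=102: ✗
job_id=103: ✗
job_id=104: ✗
job_id=105: ✗
job_id=106: ✓ → 4623
job_id=107: ✓ → 407
job_id=108: ✗
job_id=109: ✓ → 5594
job_id=110: ✓ → 2151
job_id=111: ✓ → 5840
job_id=112: ✓ → 2969
job_id=113: ✗
cpu_sum = 3383 + 4287 + 4623 + 407 + 5594 + 2151 + 5840 + 2969 = 29254

mem_gb_avg=4488.5, killed_sum=25722, cpu_sum=29254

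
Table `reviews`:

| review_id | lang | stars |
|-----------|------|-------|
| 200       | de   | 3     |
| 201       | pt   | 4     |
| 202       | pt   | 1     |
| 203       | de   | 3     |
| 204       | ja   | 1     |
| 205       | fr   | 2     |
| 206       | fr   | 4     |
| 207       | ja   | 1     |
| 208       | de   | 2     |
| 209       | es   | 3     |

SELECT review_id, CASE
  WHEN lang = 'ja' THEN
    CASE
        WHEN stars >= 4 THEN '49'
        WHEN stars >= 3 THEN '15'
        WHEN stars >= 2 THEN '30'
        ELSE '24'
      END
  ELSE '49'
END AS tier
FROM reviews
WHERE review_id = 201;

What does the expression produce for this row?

review_id = 201: lang=pt, stars=4.
lang='pt' → outer ELSE → 49

49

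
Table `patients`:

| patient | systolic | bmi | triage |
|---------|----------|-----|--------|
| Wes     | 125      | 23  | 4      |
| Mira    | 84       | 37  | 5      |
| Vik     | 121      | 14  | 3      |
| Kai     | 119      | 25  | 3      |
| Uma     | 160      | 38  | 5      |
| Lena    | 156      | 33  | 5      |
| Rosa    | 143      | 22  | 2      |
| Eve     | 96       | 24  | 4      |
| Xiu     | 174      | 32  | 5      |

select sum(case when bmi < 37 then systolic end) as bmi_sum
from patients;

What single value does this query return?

934

patient=Wes: ✓ → 125
patient=Mira: ✗
patient=Vik: ✓ → 121
patient=Kai: ✓ → 119
patient=Uma: ✗
patient=Lena: ✓ → 156
patient=Rosa: ✓ → 143
patient=Eve: ✓ → 96
patient=Xiu: ✓ → 174
bmi_sum = 125 + 121 + 119 + 156 + 143 + 96 + 174 = 934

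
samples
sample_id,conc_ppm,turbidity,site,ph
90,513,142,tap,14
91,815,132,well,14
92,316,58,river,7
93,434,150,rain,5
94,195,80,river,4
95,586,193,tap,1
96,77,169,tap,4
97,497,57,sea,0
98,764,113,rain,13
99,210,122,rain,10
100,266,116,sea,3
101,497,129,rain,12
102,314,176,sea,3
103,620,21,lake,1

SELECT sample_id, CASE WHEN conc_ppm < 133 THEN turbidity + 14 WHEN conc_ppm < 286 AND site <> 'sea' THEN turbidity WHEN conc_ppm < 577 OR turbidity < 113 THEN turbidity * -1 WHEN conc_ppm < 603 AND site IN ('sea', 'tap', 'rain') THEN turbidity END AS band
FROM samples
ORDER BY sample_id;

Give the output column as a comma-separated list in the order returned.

-142, NULL, -58, -150, 80, 193, 183, -57, NULL, 122, -116, -129, -176, -21

sample_id=90: conc_ppm < 577 OR turbidity < 113 → -142
sample_id=91: (no match → NULL) → NULL
sample_id=92: conc_ppm < 577 OR turbidity < 113 → -58
sample_id=93: conc_ppm < 577 OR turbidity < 113 → -150
sample_id=94: conc_ppm < 286 AND site <> 'sea' → 80
sample_id=95: conc_ppm < 603 AND site IN ('sea', 'tap', 'rain') → 193
sample_id=96: conc_ppm < 133 → 183
sample_id=97: conc_ppm < 577 OR turbidity < 113 → -57
sample_id=98: (no match → NULL) → NULL
sample_id=99: conc_ppm < 286 AND site <> 'sea' → 122
sample_id=100: conc_ppm < 577 OR turbidity < 113 → -116
sample_id=101: conc_ppm < 577 OR turbidity < 113 → -129
sample_id=102: conc_ppm < 577 OR turbidity < 113 → -176
sample_id=103: conc_ppm < 577 OR turbidity < 113 → -21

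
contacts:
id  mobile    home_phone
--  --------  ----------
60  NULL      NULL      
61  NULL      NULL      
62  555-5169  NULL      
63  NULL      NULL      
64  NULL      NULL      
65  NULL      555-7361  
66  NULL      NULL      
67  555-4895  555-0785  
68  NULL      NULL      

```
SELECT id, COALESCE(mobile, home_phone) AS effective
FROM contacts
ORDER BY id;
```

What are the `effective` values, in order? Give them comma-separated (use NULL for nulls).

id=60: mobile=NULL, home_phone=NULL (all NULL) → NULL
id=61: mobile=NULL, home_phone=NULL (all NULL) → NULL
id=62: mobile=555-5169 → 555-5169
id=63: mobile=NULL, home_phone=NULL (all NULL) → NULL
id=64: mobile=NULL, home_phone=NULL (all NULL) → NULL
id=65: mobile=NULL, home_phone=555-7361 → 555-7361
id=66: mobile=NULL, home_phone=NULL (all NULL) → NULL
id=67: mobile=555-4895 → 555-4895
id=68: mobile=NULL, home_phone=NULL (all NULL) → NULL

NULL, NULL, 555-5169, NULL, NULL, 555-7361, NULL, 555-4895, NULL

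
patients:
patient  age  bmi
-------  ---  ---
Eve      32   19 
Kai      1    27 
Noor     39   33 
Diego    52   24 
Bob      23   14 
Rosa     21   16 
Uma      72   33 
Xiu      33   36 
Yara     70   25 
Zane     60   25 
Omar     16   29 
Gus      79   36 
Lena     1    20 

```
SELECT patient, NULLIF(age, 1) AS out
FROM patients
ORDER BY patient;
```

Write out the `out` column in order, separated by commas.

23, 52, 32, 79, NULL, NULL, 39, 16, 21, 72, 33, 70, 60

patient=Bob: age=23 vs 1: differ → 23
patient=Diego: age=52 vs 1: differ → 52
patient=Eve: age=32 vs 1: differ → 32
patient=Gus: age=79 vs 1: differ → 79
patient=Kai: age=1 vs 1: equal → NULL
patient=Lena: age=1 vs 1: equal → NULL
patient=Noor: age=39 vs 1: differ → 39
patient=Omar: age=16 vs 1: differ → 16
patient=Rosa: age=21 vs 1: differ → 21
patient=Uma: age=72 vs 1: differ → 72
patient=Xiu: age=33 vs 1: differ → 33
patient=Yara: age=70 vs 1: differ → 70
patient=Zane: age=60 vs 1: differ → 60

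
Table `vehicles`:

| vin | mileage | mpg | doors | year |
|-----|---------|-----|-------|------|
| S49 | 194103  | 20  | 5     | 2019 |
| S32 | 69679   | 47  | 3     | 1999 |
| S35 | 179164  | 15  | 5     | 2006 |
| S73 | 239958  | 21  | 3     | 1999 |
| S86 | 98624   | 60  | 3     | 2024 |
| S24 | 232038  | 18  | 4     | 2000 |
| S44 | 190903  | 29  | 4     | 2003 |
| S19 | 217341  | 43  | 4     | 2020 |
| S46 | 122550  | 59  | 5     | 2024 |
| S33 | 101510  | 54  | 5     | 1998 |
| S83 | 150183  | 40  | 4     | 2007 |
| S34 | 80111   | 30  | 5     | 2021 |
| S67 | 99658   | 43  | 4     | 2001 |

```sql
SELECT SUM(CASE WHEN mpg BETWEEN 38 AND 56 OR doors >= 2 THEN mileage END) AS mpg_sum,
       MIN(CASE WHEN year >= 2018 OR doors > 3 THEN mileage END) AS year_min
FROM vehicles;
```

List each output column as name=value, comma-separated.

mpg_sum=1975822, year_min=80111

[mpg_sum: mpg BETWEEN 38 AND 56 OR doors >= 2]
vin=S49: ✓ → 194103
vin=S32: ✓ → 69679
vin=S35: ✓ → 179164
vin=S73: ✓ → 239958
vin=S86: ✓ → 98624
vin=S24: ✓ → 232038
vin=S44: ✓ → 190903
vin=S19: ✓ → 217341
vin=S46: ✓ → 122550
vin=S33: ✓ → 101510
vin=S83: ✓ → 150183
vin=S34: ✓ → 80111
vin=S67: ✓ → 99658
mpg_sum = 194103 + 69679 + 179164 + 239958 + 98624 + 232038 + 190903 + 217341 + 122550 + 101510 + 150183 + 80111 + 99658 = 1975822
—
[year_min: year >= 2018 OR doors > 3]
vin=S49: ✓ → 194103
vin=S32: ✗
vin=S35: ✓ → 179164
vin=S73: ✗
vin=S86: ✓ → 98624
vin=S24: ✓ → 232038
vin=S44: ✓ → 190903
vin=S19: ✓ → 217341
vin=S46: ✓ → 122550
vin=S33: ✓ → 101510
vin=S83: ✓ → 150183
vin=S34: ✓ → 80111
vin=S67: ✓ → 99658
year_min = MIN(194103, 179164, 98624, 232038, 190903, 217341, 122550, 101510, 150183, 80111, 99658) = 80111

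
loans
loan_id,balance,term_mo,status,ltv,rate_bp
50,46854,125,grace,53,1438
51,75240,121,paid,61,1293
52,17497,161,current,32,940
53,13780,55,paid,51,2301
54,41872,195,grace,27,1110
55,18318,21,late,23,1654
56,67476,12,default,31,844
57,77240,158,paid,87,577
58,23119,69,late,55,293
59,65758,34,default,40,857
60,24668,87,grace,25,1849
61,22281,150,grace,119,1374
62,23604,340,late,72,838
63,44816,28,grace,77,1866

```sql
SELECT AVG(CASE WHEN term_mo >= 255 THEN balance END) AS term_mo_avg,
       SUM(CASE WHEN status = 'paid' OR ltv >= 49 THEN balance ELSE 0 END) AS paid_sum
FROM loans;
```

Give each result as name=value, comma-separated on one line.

[term_mo_avg: term_mo >= 255]
loan_id=50: ✗
loan_id=51: ✗
loan_id=52: ✗
loan_id=53: ✗
loan_id=54: ✗
loan_id=55: ✗
loan_id=56: ✗
loan_id=57: ✗
loan_id=58: ✗
loan_id=59: ✗
loan_id=60: ✗
loan_id=61: ✗
loan_id=62: ✓ → 23604
loan_id=63: ✗
term_mo_avg = 23604
—
[paid_sum: status = 'paid' OR ltv >= 49]
loan_id=50: ✓ → 46854
loan_id=51: ✓ → 75240
loan_id=52: ✗
loan_id=53: ✓ → 13780
loan_id=54: ✗
loan_id=55: ✗
loan_id=56: ✗
loan_id=57: ✓ → 77240
loan_id=58: ✓ → 23119
loan_id=59: ✗
loan_id=60: ✗
loan_id=61: ✓ → 22281
loan_id=62: ✓ → 23604
loan_id=63: ✓ → 44816
paid_sum = 46854 + 75240 + 13780 + 77240 + 23119 + 22281 + 23604 + 44816 = 326934

term_mo_avg=23604, paid_sum=326934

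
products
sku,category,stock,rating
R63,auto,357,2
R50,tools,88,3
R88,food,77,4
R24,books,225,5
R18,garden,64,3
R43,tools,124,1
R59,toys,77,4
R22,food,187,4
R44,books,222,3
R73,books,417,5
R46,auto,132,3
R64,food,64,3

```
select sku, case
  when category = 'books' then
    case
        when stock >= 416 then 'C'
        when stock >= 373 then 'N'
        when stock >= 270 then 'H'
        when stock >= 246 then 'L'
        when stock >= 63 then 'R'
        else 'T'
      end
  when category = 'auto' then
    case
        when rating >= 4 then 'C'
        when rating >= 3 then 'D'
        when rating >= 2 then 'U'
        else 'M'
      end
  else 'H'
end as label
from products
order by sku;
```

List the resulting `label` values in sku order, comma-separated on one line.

sku=R18: category='garden' → outer ELSE → H
sku=R22: category='food' → outer ELSE → H
sku=R24: category='books' → inner[stock >= 63] → R
sku=R43: category='tools' → outer ELSE → H
sku=R44: category='books' → inner[stock >= 63] → R
sku=R46: category='auto' → inner[rating >= 3] → D
sku=R50: category='tools' → outer ELSE → H
sku=R59: category='toys' → outer ELSE → H
sku=R63: category='auto' → inner[rating >= 2] → U
sku=R64: category='food' → outer ELSE → H
sku=R73: category='books' → inner[stock >= 416] → C
sku=R88: category='food' → outer ELSE → H

H, H, R, H, R, D, H, H, U, H, C, H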